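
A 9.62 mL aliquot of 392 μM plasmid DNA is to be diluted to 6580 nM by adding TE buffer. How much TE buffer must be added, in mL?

6580 nM = 6.58 μM.
V₂ = C₁V₁/C₂ = 392 × 9.62 / 6.58 = 573 mL.
Diluent to add = V₂ − V₁ = 573 − 9.62 = 563 mL.

563 mL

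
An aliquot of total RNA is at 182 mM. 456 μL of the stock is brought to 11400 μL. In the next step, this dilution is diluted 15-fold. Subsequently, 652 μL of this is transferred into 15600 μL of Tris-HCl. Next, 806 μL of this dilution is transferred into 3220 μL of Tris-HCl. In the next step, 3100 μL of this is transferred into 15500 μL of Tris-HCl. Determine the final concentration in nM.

650 nM

Overall dilution factor = 25 × 15 × 24.93 × 4.995 × 6 = 2.80 × 10⁵.
182 mM / 2.80 × 10⁵ = 6.50 × 10⁻⁴ mM = 650 nM.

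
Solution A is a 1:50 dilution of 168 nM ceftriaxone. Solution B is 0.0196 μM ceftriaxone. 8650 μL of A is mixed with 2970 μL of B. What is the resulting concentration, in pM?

C_A = 168 nM / 50 = 3.36 nM.
C_B = 0.0196 μM = 19.6 nM.
C_mix = (C_A·V_A + C_B·V_B)/(V_A + V_B) = (3.36×8650 + 19.6×2970) / 11620 = 7.51 nM = 7510 pM.

7510 pM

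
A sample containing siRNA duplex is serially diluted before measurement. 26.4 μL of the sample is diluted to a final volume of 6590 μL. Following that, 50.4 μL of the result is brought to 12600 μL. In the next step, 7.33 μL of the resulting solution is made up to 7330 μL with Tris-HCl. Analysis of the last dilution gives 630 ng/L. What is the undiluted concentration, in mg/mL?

39.3 mg/mL

Overall dilution factor = 249.6 × 250 × 1000 = 6.24 × 10⁷.
Original = 630 ng/L × 6.24 × 10⁷ = 3.93 × 10¹⁰ ng/L = 39.3 mg/mL.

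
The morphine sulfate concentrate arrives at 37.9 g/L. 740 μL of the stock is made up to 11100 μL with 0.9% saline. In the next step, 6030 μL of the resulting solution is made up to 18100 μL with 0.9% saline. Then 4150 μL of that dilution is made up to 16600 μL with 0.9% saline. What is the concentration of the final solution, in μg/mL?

210 μg/mL

Overall dilution factor = 15 × 3.002 × 4 = 180.
37.9 g/L / 180 = 0.210 g/L = 210 μg/mL.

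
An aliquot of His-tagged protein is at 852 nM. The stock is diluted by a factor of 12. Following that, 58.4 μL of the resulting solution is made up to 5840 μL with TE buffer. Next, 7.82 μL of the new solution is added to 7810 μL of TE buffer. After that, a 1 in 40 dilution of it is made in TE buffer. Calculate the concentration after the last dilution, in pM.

Overall dilution factor = 12 × 100 × 999.7 × 40 = 4.80 × 10⁷.
852 nM / 4.80 × 10⁷ = 1.78 × 10⁻⁵ nM = 0.0178 pM.

0.0178 pM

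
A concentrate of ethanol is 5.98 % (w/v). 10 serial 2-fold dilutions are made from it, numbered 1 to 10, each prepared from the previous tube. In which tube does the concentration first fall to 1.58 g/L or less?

Tube n has concentration 5.98 % (w/v) / 2ⁿ.
Need 2ⁿ ≥ 5.98 % (w/v) / 1.58 g/L = 37.8, so n ≥ 5.24.
First such tube: n = 6.

tube 6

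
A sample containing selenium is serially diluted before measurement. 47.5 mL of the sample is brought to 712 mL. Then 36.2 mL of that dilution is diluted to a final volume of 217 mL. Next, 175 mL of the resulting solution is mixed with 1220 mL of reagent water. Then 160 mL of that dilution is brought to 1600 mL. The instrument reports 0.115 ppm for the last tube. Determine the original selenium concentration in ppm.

824 ppm

Overall dilution factor = 14.99 × 5.994 × 7.971 × 10 = 7163.
Original = 0.115 ppm × 7163 = 824 ppm.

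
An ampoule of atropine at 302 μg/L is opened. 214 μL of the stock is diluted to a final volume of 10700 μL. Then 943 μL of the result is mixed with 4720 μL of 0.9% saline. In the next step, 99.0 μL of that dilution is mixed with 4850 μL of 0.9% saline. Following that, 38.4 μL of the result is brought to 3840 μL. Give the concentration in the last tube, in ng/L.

0.201 ng/L

Overall dilution factor = 50 × 6.005 × 49.99 × 100 = 1.50 × 10⁶.
302 μg/L / 1.50 × 10⁶ = 2.01 × 10⁻⁴ μg/L = 0.201 ng/L.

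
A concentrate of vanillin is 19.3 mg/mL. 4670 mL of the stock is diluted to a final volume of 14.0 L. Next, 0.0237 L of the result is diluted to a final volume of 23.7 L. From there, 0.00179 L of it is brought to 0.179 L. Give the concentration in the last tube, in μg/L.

64.4 μg/L

Overall dilution factor = 2.998 × 1000 × 100 = 3.00 × 10⁵.
19.3 mg/mL / 3.00 × 10⁵ = 6.44 × 10⁻⁵ mg/mL = 64.4 μg/L.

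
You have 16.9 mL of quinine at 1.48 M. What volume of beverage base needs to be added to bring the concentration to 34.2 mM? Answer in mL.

34.2 mM = 0.0342 M.
V₂ = C₁V₁/C₂ = 1.48 × 16.9 / 0.0342 = 731 mL.
Diluent to add = V₂ − V₁ = 731 − 16.9 = 714 mL.

714 mL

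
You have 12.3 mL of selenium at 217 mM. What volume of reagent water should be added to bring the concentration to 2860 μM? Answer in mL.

921 mL

2860 μM = 2.86 mM.
V₂ = C₁V₁/C₂ = 217 × 12.3 / 2.86 = 933 mL.
Diluent to add = V₂ − V₁ = 933 − 12.3 = 921 mL.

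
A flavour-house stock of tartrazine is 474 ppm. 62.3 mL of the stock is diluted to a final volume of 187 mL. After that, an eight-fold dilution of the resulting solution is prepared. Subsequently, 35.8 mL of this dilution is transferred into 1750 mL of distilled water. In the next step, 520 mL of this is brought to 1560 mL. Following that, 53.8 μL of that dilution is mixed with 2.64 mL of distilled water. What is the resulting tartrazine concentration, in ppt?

2630 ppt

Overall dilution factor = 3.002 × 8 × 49.88 × 3 × 50.07 = 1.80 × 10⁵.
474 ppm / 1.80 × 10⁵ = 2.63 × 10⁻³ ppm = 2630 ppt.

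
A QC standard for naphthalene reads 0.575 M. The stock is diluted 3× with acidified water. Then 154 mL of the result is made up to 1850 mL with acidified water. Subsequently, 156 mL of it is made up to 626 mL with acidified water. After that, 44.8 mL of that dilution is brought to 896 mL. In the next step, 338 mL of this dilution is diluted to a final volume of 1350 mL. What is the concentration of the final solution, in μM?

49.8 μM

Overall dilution factor = 3 × 12.01 × 4.013 × 20 × 3.994 = 1.16 × 10⁴.
0.575 M / 1.16 × 10⁴ = 4.98 × 10⁻⁵ M = 49.8 μM.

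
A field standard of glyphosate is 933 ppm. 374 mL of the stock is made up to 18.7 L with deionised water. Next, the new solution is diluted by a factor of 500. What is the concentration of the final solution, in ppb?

37.3 ppb

Overall dilution factor = 50 × 500 = 2.50 × 10⁴.
933 ppm / 2.50 × 10⁴ = 0.0373 ppm = 37.3 ppb.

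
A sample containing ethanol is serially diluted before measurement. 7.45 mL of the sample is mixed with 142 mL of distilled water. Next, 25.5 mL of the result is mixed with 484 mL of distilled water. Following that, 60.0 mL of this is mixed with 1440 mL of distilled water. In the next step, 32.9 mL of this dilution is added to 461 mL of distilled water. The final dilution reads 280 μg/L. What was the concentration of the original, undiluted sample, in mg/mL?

Overall dilution factor = 20.06 × 19.98 × 25 × 15.01 = 1.50 × 10⁵.
Original = 280 μg/L × 1.50 × 10⁵ = 4.21 × 10⁷ μg/L = 42.1 mg/mL.

42.1 mg/mL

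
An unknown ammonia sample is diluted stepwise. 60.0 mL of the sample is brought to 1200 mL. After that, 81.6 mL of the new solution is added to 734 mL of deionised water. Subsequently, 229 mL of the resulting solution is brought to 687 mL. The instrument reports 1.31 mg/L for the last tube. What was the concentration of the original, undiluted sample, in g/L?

Overall dilution factor = 20 × 9.995 × 3 = 600.
Original = 1.31 mg/L × 600 = 786 mg/L = 0.786 g/L.

0.786 g/L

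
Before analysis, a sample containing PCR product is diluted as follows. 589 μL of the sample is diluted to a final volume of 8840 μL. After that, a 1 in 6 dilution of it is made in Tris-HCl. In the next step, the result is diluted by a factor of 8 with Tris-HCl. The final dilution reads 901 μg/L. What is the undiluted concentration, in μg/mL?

649 μg/mL

Overall dilution factor = 15.01 × 6 × 8 = 720.
Original = 901 μg/L × 720 = 6.49 × 10⁵ μg/L = 649 μg/mL.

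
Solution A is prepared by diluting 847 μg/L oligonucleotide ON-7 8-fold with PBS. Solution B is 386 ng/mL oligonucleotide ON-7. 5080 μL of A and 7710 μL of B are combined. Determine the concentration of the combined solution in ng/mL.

C_A = 847 μg/L / 8 = 106 μg/L.
C_B = 386 ng/mL = 386 μg/L.
C_mix = (C_A·V_A + C_B·V_B)/(V_A + V_B) = (106×5080 + 386×7710) / 12790 = 275 μg/L = 275 ng/mL.

275 ng/mL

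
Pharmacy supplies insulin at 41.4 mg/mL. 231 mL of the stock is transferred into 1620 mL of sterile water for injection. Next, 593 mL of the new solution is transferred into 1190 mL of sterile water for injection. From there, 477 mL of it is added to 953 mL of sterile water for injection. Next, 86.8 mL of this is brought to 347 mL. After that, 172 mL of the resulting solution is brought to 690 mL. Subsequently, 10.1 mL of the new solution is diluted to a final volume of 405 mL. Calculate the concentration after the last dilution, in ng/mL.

891 ng/mL

Overall dilution factor = 8.013 × 3.007 × 2.998 × 3.998 × 4.012 × 40.10 = 4.64 × 10⁴.
41.4 mg/mL / 4.64 × 10⁴ = 8.91 × 10⁻⁴ mg/mL = 891 ng/mL.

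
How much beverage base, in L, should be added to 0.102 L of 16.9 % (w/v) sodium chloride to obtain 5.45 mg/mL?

5.45 mg/mL = 0.545 % (w/v).
V₂ = C₁V₁/C₂ = 16.9 × 0.102 / 0.545 = 3.16 L.
Diluent to add = V₂ − V₁ = 3.16 − 0.102 = 3.06 L.

3.06 L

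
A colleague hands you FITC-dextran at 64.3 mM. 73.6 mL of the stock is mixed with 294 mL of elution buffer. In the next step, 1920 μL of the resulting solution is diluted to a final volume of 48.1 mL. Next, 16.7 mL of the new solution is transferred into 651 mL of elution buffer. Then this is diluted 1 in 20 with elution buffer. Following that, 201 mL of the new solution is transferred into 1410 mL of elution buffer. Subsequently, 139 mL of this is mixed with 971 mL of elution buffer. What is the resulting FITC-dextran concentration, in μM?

0.0100 μM

Overall dilution factor = 4.995 × 25.05 × 39.98 × 20 × 8.015 × 7.986 = 6.40 × 10⁶.
64.3 mM / 6.40 × 10⁶ = 1.00 × 10⁻⁵ mM = 0.0100 μM.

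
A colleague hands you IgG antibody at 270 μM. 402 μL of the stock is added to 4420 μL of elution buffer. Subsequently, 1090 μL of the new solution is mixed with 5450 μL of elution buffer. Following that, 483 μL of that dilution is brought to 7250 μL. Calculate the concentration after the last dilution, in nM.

250 nM

Overall dilution factor = 12.00 × 6 × 15.01 = 1080.
270 μM / 1080 = 0.250 μM = 250 nM.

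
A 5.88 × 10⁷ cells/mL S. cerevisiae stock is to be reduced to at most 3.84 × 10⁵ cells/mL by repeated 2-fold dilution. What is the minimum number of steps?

8

Need 2ⁿ ≥ 153, so n ≥ log(153)/log(2) = 7.26.
Minimum whole steps: n = 8.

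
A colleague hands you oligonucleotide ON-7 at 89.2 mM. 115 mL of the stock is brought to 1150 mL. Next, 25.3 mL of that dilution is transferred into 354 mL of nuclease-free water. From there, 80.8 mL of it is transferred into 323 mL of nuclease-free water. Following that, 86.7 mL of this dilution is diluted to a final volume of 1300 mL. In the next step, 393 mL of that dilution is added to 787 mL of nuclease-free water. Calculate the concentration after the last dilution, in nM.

Overall dilution factor = 10 × 14.99 × 4.998 × 14.99 × 3.003 = 3.37 × 10⁴.
89.2 mM / 3.37 × 10⁴ = 2.64 × 10⁻³ mM = 2640 nM.

2640 nM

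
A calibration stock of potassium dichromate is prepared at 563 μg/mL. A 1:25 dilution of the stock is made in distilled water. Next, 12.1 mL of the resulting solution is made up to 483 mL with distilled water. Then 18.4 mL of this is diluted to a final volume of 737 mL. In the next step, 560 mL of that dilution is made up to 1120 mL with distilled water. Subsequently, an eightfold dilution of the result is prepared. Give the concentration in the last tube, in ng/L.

880 ng/L

Overall dilution factor = 25 × 39.92 × 40.05 × 2 × 8 = 6.40 × 10⁵.
563 μg/mL / 6.40 × 10⁵ = 8.80 × 10⁻⁴ μg/mL = 880 ng/L.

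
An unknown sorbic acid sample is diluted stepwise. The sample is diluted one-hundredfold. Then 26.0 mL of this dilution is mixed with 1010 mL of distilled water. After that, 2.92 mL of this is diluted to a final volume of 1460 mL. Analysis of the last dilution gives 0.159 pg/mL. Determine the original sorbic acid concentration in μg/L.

Overall dilution factor = 100 × 39.85 × 500 = 1.99 × 10⁶.
Original = 0.159 pg/mL × 1.99 × 10⁶ = 3.17 × 10⁵ pg/mL = 317 μg/L.

317 μg/L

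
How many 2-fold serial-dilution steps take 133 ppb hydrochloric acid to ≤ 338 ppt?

Need 2ⁿ ≥ 393, so n ≥ log(393)/log(2) = 8.62.
Minimum whole steps: n = 9.

9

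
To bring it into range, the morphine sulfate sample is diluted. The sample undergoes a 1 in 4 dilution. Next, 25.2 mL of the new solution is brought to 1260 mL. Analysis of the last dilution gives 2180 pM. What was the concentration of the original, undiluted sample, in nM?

436 nM

Overall dilution factor = 4 × 50 = 200.
Original = 2180 pM × 200 = 4.36 × 10⁵ pM = 436 nM.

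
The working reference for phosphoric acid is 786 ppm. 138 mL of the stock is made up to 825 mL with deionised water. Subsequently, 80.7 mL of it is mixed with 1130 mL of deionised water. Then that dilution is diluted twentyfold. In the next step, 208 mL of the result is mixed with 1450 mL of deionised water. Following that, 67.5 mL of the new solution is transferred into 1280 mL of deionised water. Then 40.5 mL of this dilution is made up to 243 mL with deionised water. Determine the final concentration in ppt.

459 ppt

Overall dilution factor = 5.978 × 15.00 × 20 × 7.971 × 19.96 × 6 = 1.71 × 10⁶.
786 ppm / 1.71 × 10⁶ = 4.59 × 10⁻⁴ ppm = 459 ppt.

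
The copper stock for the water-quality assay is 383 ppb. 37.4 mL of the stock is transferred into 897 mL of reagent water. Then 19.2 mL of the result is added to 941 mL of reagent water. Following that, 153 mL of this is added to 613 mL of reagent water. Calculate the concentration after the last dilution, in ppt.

61.2 ppt

Overall dilution factor = 24.98 × 50.01 × 5.007 = 6255.
383 ppb / 6255 = 0.0612 ppb = 61.2 ppt.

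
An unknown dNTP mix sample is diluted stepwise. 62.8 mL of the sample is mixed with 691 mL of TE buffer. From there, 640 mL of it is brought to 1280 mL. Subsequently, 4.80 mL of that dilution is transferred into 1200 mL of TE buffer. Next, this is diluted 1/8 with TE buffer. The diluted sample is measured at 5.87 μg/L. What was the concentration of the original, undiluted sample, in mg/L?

283 mg/L

Overall dilution factor = 12.00 × 2 × 251 × 8 = 4.82 × 10⁴.
Original = 5.87 μg/L × 4.82 × 10⁴ = 2.83 × 10⁵ μg/L = 283 mg/L.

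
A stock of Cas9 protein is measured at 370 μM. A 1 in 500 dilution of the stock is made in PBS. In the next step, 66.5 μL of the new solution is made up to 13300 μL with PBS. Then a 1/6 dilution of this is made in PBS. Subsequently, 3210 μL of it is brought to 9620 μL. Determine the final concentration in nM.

Overall dilution factor = 500 × 200 × 6 × 2.997 = 1.80 × 10⁶.
370 μM / 1.80 × 10⁶ = 2.06 × 10⁻⁴ μM = 0.206 nM.

0.206 nM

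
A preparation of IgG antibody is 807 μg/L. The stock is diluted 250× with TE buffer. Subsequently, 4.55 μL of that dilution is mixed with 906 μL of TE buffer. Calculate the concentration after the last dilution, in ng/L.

Overall dilution factor = 250 × 200.1 = 5.00 × 10⁴.
807 μg/L / 5.00 × 10⁴ = 0.0161 μg/L = 16.1 ng/L.

16.1 ng/L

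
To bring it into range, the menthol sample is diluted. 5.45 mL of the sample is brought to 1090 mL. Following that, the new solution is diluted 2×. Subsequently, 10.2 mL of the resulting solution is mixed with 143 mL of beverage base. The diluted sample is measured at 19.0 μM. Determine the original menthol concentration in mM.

114 mM

Overall dilution factor = 200 × 2 × 15.02 = 6008.
Original = 19.0 μM × 6008 = 1.14 × 10⁵ μM = 114 mM.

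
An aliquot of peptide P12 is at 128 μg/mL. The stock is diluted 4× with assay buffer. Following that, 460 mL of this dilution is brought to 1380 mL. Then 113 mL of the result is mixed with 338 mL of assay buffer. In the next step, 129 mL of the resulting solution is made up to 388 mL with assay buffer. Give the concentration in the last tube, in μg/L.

Overall dilution factor = 4 × 3 × 3.991 × 3.008 = 144.
128 μg/mL / 144 = 0.889 μg/mL = 889 μg/L.

889 μg/L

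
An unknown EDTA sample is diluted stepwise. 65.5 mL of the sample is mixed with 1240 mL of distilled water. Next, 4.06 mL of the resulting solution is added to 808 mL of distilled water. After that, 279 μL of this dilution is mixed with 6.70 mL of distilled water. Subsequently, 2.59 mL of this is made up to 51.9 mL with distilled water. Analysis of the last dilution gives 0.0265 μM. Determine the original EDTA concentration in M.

0.0530 M

Overall dilution factor = 19.93 × 200.0 × 25.01 × 20.04 = 2.00 × 10⁶.
Original = 0.0265 μM × 2.00 × 10⁶ = 5.30 × 10⁴ μM = 0.0530 M.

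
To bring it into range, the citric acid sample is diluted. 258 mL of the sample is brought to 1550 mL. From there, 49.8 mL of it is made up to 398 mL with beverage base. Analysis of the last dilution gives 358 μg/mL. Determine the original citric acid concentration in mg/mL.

17.2 mg/mL

Overall dilution factor = 6.008 × 7.992 = 48.0.
Original = 358 μg/mL × 48.0 = 1.72 × 10⁴ μg/mL = 17.2 mg/mL.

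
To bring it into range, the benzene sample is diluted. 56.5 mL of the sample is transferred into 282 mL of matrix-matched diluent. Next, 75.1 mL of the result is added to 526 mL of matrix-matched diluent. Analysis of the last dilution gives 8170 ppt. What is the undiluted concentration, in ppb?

392 ppb

Overall dilution factor = 5.991 × 8.004 = 48.0.
Original = 8170 ppt × 48.0 = 3.92 × 10⁵ ppt = 392 ppb.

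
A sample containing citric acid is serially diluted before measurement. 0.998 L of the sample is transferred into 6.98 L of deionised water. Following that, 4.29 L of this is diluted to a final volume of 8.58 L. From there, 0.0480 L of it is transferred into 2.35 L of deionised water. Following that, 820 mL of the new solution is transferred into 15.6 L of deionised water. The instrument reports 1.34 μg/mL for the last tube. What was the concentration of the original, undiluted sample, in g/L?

21.4 g/L

Overall dilution factor = 7.994 × 2 × 49.96 × 20.02 = 1.60 × 10⁴.
Original = 1.34 μg/mL × 1.60 × 10⁴ = 2.14 × 10⁴ μg/mL = 21.4 g/L.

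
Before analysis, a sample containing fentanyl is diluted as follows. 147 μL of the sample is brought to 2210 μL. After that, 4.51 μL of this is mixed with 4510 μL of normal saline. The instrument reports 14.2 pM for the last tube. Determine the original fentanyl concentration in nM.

Overall dilution factor = 15.03 × 1001 = 1.50 × 10⁴.
Original = 14.2 pM × 1.50 × 10⁴ = 2.14 × 10⁵ pM = 214 nM.

214 nM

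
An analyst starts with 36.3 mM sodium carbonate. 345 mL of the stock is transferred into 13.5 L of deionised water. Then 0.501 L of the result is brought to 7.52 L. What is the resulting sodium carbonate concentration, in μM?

Overall dilution factor = 40.13 × 15.01 = 602.
36.3 mM / 602 = 0.0603 mM = 60.3 μM.

60.3 μM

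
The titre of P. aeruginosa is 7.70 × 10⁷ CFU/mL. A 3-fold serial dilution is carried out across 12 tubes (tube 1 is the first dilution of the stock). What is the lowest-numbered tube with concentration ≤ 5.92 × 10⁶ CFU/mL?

tube 3

Tube n has concentration 7.70 × 10⁷ CFU/mL / 3ⁿ.
Need 3ⁿ ≥ 7.70 × 10⁷ CFU/mL / 5.92 × 10⁶ CFU/mL = 13.0, so n ≥ 2.34.
First such tube: n = 3.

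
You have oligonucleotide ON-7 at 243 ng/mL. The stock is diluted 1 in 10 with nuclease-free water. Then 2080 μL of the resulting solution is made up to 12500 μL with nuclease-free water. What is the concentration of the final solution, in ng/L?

4040 ng/L

Overall dilution factor = 10 × 6.010 = 60.1.
243 ng/mL / 60.1 = 4.04 ng/mL = 4040 ng/L.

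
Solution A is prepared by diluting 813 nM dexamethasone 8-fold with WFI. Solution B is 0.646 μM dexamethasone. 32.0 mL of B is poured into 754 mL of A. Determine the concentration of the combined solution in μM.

0.124 μM

C_A = 813 nM / 8 = 102 nM.
C_B = 0.646 μM = 646 nM.
C_mix = (C_A·V_A + C_B·V_B)/(V_A + V_B) = (102×754 + 646×32.0) / 786.0 = 124 nM = 0.124 μM.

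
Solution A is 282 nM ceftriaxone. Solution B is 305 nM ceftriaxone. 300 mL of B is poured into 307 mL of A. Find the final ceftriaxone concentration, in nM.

293 nM

C_mix = (C_A·V_A + C_B·V_B)/(V_A + V_B) = (282×307 + 305×300) / 607.0 = 293 nM.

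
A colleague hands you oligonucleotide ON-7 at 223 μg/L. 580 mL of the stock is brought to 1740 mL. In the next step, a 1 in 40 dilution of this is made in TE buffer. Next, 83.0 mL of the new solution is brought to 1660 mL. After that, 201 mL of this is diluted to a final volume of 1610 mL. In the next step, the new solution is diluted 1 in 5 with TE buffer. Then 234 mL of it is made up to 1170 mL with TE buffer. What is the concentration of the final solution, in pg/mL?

Overall dilution factor = 3 × 40 × 20 × 8.010 × 5 × 5 = 4.81 × 10⁵.
223 μg/L / 4.81 × 10⁵ = 4.64 × 10⁻⁴ μg/L = 0.464 pg/mL.

0.464 pg/mL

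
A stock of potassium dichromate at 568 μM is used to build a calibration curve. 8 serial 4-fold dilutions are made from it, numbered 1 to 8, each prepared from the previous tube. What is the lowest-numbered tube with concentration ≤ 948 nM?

tube 5

Tube n has concentration 568 μM / 4ⁿ.
Need 4ⁿ ≥ 568 μM / 948 nM = 599, so n ≥ 4.61.
First such tube: n = 5.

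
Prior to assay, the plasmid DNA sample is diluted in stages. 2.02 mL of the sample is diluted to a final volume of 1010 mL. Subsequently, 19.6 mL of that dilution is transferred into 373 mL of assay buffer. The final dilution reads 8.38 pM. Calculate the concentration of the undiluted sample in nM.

83.9 nM

Overall dilution factor = 500 × 20.03 = 1.00 × 10⁴.
Original = 8.38 pM × 1.00 × 10⁴ = 8.39 × 10⁴ pM = 83.9 nM.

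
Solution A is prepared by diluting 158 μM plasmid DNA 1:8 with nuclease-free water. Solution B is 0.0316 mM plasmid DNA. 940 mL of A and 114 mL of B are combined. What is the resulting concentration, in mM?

C_A = 158 μM / 8 = 19.8 μM.
C_B = 0.0316 mM = 31.6 μM.
C_mix = (C_A·V_A + C_B·V_B)/(V_A + V_B) = (19.8×940 + 31.6×114) / 1054 = 21.0 μM = 0.0210 mM.

0.0210 mM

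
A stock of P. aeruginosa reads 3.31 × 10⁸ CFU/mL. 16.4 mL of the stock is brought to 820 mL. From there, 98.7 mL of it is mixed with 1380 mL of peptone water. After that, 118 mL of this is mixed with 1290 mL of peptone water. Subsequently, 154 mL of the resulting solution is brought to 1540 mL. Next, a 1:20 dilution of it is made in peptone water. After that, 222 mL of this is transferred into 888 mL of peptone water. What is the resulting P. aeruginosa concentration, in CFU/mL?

Overall dilution factor = 50 × 14.98 × 11.93 × 10 × 20 × 5 = 8.94 × 10⁶.
3.31 × 10⁸ CFU/mL / 8.94 × 10⁶ = 37.0 CFU/mL.

37.0 CFU/mL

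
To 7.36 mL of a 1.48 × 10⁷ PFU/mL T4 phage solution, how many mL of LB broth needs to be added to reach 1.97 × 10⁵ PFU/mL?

V₂ = C₁V₁/C₂ = 1.48 × 10⁷ × 7.36 / 1.97 × 10⁵ = 553 mL.
Diluent to add = V₂ − V₁ = 553 − 7.36 = 546 mL.

546 mL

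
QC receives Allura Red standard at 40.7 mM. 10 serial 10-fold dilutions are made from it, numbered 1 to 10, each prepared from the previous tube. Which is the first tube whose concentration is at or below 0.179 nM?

Tube n has concentration 40.7 mM / 10ⁿ.
Need 10ⁿ ≥ 40.7 mM / 0.179 nM = 2.27 × 10⁸, so n ≥ 8.36.
First such tube: n = 9.

tube 9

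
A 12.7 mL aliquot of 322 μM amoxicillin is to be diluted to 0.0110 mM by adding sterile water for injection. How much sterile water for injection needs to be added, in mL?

359 mL

0.0110 mM = 11.0 μM.
V₂ = C₁V₁/C₂ = 322 × 12.7 / 11.0 = 372 mL.
Diluent to add = V₂ − V₁ = 372 − 12.7 = 359 mL.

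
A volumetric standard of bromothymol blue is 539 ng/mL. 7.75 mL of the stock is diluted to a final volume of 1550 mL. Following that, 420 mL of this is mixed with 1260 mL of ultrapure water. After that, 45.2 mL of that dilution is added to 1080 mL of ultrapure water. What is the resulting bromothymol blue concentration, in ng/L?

Overall dilution factor = 200 × 4 × 24.89 = 1.99 × 10⁴.
539 ng/mL / 1.99 × 10⁴ = 0.0271 ng/mL = 27.1 ng/L.

27.1 ng/L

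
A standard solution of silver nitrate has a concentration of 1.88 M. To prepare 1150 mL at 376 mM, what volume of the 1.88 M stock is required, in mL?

230 mL

376 mM = 0.376 M.
V₁ = C₂V₂/C₁ = 0.376 × 1150 / 1.88 = 230 mL.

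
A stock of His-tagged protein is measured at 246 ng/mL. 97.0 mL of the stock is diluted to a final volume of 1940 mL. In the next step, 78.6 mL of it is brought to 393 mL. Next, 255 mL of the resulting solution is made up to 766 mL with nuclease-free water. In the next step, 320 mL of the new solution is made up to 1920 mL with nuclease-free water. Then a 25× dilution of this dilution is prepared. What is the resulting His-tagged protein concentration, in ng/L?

5.46 ng/L

Overall dilution factor = 20 × 5 × 3.004 × 6 × 25 = 4.51 × 10⁴.
246 ng/mL / 4.51 × 10⁴ = 5.46 × 10⁻³ ng/mL = 5.46 ng/L.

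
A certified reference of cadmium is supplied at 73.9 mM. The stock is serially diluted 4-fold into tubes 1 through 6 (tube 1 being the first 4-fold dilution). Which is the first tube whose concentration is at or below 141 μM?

Tube n has concentration 73.9 mM / 4ⁿ.
Need 4ⁿ ≥ 73.9 mM / 141 μM = 524, so n ≥ 4.52.
First such tube: n = 5.

tube 5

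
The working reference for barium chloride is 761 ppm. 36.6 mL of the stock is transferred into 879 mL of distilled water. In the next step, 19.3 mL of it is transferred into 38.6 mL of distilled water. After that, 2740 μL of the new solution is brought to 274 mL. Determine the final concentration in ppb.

101 ppb

Overall dilution factor = 25.02 × 3 × 100 = 7505.
761 ppm / 7505 = 0.101 ppm = 101 ppb.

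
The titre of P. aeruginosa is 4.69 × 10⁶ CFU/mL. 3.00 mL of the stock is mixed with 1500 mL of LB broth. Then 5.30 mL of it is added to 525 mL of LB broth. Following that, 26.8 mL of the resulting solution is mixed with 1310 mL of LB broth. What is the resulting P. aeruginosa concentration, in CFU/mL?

1.88 CFU/mL

Overall dilution factor = 501 × 100.1 × 49.88 = 2.50 × 10⁶.
4.69 × 10⁶ CFU/mL / 2.50 × 10⁶ = 1.88 CFU/mL.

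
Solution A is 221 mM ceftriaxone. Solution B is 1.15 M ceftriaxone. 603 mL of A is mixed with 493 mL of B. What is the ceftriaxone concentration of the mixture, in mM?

C_B = 1.15 M = 1150 mM.
C_mix = (C_A·V_A + C_B·V_B)/(V_A + V_B) = (221×603 + 1150×493) / 1096 = 639 mM.

639 mM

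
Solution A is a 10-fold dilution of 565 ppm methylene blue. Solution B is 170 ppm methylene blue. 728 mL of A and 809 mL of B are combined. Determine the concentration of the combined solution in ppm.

116 ppm

C_A = 565 ppm / 10 = 56.5 ppm.
C_mix = (C_A·V_A + C_B·V_B)/(V_A + V_B) = (56.5×728 + 170×809) / 1537 = 116 ppm.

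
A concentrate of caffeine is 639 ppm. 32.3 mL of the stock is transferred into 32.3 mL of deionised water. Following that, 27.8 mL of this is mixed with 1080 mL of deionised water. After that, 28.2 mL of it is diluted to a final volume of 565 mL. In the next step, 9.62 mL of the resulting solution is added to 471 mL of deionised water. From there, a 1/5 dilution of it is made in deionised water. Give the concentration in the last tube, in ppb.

Overall dilution factor = 2 × 39.85 × 20.04 × 49.96 × 5 = 3.99 × 10⁵.
639 ppm / 3.99 × 10⁵ = 1.60 × 10⁻³ ppm = 1.60 ppb.

1.60 ppb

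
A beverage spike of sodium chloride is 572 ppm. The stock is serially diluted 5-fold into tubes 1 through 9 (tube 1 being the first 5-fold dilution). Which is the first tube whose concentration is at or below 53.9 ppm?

tube 2

Tube n has concentration 572 ppm / 5ⁿ.
Need 5ⁿ ≥ 572 ppm / 53.9 ppm = 10.6, so n ≥ 1.47.
First such tube: n = 2.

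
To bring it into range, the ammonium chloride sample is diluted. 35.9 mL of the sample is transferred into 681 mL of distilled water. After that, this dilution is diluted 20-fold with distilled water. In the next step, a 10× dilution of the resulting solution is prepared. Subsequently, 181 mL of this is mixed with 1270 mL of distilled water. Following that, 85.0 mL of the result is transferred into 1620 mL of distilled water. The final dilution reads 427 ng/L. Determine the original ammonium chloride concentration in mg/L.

Overall dilution factor = 19.97 × 20 × 10 × 8.017 × 20.06 = 6.42 × 10⁵.
Original = 427 ng/L × 6.42 × 10⁵ = 2.74 × 10⁸ ng/L = 274 mg/L.

274 mg/L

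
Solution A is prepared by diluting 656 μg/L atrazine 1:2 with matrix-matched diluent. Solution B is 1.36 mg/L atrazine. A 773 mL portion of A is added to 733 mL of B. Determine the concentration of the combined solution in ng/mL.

C_A = 656 μg/L / 2 = 328 μg/L.
C_B = 1.36 mg/L = 1360 μg/L.
C_mix = (C_A·V_A + C_B·V_B)/(V_A + V_B) = (328×773 + 1360×733) / 1506 = 830 μg/L = 830 ng/mL.

830 ng/mL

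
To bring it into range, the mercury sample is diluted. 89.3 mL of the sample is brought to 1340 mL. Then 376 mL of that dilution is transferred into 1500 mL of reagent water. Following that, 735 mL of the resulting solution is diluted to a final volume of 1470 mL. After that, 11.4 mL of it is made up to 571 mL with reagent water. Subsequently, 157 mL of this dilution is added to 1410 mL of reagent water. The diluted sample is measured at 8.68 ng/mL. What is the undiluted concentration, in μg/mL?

Overall dilution factor = 15.01 × 4.989 × 2 × 50.09 × 9.981 = 7.49 × 10⁴.
Original = 8.68 ng/mL × 7.49 × 10⁴ = 6.50 × 10⁵ ng/mL = 650 μg/mL.

650 μg/mL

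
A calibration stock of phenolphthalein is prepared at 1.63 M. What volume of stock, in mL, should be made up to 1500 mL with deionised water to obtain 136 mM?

136 mM = 0.136 M.
V₁ = C₂V₂/C₁ = 0.136 × 1500 / 1.63 = 125 mL.

125 mL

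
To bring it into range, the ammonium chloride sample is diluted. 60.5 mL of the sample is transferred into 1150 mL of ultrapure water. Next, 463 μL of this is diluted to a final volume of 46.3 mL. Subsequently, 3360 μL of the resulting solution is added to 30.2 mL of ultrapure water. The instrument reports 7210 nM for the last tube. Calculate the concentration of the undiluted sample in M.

Overall dilution factor = 20.01 × 100 × 9.988 = 2.00 × 10⁴.
Original = 7210 nM × 2.00 × 10⁴ = 1.44 × 10⁸ nM = 0.144 M.

0.144 M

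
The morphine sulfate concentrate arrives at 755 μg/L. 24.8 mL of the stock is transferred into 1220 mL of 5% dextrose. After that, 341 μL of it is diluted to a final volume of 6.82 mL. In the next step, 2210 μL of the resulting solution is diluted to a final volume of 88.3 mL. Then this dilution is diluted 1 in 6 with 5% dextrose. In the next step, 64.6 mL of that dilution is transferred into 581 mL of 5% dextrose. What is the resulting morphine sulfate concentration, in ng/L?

0.314 ng/L

Overall dilution factor = 50.19 × 20 × 39.95 × 6 × 9.994 = 2.41 × 10⁶.
755 μg/L / 2.41 × 10⁶ = 3.14 × 10⁻⁴ μg/L = 0.314 ng/L.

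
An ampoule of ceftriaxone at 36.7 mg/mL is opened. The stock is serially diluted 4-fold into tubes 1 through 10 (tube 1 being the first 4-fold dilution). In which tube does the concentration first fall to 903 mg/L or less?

Tube n has concentration 36.7 mg/mL / 4ⁿ.
Need 4ⁿ ≥ 36.7 mg/mL / 903 mg/L = 40.6, so n ≥ 2.67.
First such tube: n = 3.

tube 3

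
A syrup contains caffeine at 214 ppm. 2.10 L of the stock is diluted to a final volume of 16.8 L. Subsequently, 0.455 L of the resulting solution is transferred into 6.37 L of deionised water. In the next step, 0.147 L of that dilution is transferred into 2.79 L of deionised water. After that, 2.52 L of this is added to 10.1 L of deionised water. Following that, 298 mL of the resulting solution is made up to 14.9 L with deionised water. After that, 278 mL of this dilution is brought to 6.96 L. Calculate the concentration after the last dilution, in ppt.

14.2 ppt

Overall dilution factor = 8 × 15 × 19.98 × 5.008 × 50 × 25.04 = 1.50 × 10⁷.
214 ppm / 1.50 × 10⁷ = 1.42 × 10⁻⁵ ppm = 14.2 ppt.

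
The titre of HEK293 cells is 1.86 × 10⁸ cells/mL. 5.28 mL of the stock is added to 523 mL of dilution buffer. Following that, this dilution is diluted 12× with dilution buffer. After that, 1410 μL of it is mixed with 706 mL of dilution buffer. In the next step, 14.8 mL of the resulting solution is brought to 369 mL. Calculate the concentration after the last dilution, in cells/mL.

12.4 cells/mL

Overall dilution factor = 100.1 × 12 × 501.7 × 24.93 = 1.50 × 10⁷.
1.86 × 10⁸ cells/mL / 1.50 × 10⁷ = 12.4 cells/mL.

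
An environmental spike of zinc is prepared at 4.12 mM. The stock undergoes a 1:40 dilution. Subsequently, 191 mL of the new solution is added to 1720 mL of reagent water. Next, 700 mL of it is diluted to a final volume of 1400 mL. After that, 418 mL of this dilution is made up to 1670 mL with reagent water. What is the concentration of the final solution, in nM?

Overall dilution factor = 40 × 10.01 × 2 × 3.995 = 3198.
4.12 mM / 3198 = 1.29 × 10⁻³ mM = 1290 nM.

1290 nM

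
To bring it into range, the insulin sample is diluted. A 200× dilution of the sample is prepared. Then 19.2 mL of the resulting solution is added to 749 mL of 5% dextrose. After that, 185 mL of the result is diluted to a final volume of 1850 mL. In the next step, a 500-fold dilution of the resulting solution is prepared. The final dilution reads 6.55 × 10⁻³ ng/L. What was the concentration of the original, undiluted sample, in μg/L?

Overall dilution factor = 200 × 40.01 × 10 × 500 = 4.00 × 10⁷.
Original = 6.55 × 10⁻³ ng/L × 4.00 × 10⁷ = 2.62 × 10⁵ ng/L = 262 μg/L.

262 μg/L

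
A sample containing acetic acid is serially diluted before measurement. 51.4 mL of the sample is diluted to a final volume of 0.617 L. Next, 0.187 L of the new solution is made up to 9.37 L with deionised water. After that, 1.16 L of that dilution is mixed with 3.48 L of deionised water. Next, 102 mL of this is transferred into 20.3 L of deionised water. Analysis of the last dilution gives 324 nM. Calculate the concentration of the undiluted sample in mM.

Overall dilution factor = 12.00 × 50.11 × 4 × 200.0 = 4.81 × 10⁵.
Original = 324 nM × 4.81 × 10⁵ = 1.56 × 10⁸ nM = 156 mM.

156 mM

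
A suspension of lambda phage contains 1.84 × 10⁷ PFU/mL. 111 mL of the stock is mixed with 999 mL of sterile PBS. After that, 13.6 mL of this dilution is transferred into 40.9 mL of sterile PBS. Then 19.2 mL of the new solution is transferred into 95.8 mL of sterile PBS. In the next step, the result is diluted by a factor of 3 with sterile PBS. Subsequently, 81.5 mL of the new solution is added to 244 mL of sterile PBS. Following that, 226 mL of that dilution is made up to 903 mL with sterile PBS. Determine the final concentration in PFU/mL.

Overall dilution factor = 10 × 4.007 × 5.990 × 3 × 3.994 × 3.996 = 1.15 × 10⁴.
1.84 × 10⁷ PFU/mL / 1.15 × 10⁴ = 1600 PFU/mL.

1600 PFU/mL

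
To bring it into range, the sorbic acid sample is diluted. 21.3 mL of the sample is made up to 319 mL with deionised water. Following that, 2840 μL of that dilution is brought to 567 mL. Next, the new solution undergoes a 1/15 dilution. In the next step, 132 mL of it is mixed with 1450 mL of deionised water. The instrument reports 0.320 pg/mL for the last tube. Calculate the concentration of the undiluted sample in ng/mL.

172 ng/mL

Overall dilution factor = 14.98 × 199.6 × 15 × 11.98 = 5.38 × 10⁵.
Original = 0.320 pg/mL × 5.38 × 10⁵ = 1.72 × 10⁵ pg/mL = 172 ng/mL.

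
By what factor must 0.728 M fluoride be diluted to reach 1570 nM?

4.64 × 10⁵

Factor = C₀/C_target = 0.728 M / 1570 nM = 4.64 × 10⁵.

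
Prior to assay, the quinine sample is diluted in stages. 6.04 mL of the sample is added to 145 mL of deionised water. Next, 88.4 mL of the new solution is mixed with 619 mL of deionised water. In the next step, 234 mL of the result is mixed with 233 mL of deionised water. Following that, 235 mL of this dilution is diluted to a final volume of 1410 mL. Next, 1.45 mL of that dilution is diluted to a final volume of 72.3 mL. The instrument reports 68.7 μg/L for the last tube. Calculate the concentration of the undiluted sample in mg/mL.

Overall dilution factor = 25.01 × 8.002 × 1.996 × 6 × 49.86 = 1.19 × 10⁵.
Original = 68.7 μg/L × 1.19 × 10⁵ = 8.21 × 10⁶ μg/L = 8.21 mg/mL.

8.21 mg/mL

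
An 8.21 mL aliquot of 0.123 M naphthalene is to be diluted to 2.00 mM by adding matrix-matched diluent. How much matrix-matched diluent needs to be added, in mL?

497 mL

2.00 mM = 2.00 × 10⁻³ M.
V₂ = C₁V₁/C₂ = 0.123 × 8.21 / 2.00 × 10⁻³ = 505 mL.
Diluent to add = V₂ − V₁ = 505 − 8.21 = 497 mL.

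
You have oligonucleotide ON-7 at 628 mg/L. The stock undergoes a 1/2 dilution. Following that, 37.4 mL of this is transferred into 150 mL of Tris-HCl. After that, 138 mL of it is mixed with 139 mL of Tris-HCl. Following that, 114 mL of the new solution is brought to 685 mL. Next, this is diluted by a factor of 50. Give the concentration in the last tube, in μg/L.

104 μg/L

Overall dilution factor = 2 × 5.011 × 2.007 × 6.009 × 50 = 6043.
628 mg/L / 6043 = 0.104 mg/L = 104 μg/L.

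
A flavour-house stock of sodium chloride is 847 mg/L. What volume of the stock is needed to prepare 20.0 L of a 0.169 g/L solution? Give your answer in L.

3.99 L

0.169 g/L = 169 mg/L.
V₁ = C₂V₂/C₁ = 169 × 20.0 / 847 = 3.99 L.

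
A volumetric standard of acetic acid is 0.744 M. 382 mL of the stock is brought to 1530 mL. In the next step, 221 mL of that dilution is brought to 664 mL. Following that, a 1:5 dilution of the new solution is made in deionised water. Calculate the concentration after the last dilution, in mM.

Overall dilution factor = 4.005 × 3.005 × 5 = 60.2.
0.744 M / 60.2 = 0.0124 M = 12.4 mM.

12.4 mM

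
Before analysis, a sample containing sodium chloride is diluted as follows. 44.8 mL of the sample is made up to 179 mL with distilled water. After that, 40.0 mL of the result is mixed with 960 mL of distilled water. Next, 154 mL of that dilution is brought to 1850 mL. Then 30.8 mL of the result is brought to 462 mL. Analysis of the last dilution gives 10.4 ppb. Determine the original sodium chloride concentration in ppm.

187 ppm

Overall dilution factor = 3.996 × 25 × 12.01 × 15 = 1.80 × 10⁴.
Original = 10.4 ppb × 1.80 × 10⁴ = 1.87 × 10⁵ ppb = 187 ppm.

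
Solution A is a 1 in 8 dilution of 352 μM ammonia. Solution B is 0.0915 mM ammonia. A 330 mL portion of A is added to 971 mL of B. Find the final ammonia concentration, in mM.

C_A = 352 μM / 8 = 44.0 μM.
C_B = 0.0915 mM = 91.5 μM.
C_mix = (C_A·V_A + C_B·V_B)/(V_A + V_B) = (44.0×330 + 91.5×971) / 1301 = 79.5 μM = 0.0795 mM.

0.0795 mM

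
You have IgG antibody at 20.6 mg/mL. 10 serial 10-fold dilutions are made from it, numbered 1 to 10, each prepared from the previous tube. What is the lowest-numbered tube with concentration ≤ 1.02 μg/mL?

tube 5

Tube n has concentration 20.6 mg/mL / 10ⁿ.
Need 10ⁿ ≥ 20.6 mg/mL / 1.02 μg/mL = 2.02 × 10⁴, so n ≥ 4.31.
First such tube: n = 5.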